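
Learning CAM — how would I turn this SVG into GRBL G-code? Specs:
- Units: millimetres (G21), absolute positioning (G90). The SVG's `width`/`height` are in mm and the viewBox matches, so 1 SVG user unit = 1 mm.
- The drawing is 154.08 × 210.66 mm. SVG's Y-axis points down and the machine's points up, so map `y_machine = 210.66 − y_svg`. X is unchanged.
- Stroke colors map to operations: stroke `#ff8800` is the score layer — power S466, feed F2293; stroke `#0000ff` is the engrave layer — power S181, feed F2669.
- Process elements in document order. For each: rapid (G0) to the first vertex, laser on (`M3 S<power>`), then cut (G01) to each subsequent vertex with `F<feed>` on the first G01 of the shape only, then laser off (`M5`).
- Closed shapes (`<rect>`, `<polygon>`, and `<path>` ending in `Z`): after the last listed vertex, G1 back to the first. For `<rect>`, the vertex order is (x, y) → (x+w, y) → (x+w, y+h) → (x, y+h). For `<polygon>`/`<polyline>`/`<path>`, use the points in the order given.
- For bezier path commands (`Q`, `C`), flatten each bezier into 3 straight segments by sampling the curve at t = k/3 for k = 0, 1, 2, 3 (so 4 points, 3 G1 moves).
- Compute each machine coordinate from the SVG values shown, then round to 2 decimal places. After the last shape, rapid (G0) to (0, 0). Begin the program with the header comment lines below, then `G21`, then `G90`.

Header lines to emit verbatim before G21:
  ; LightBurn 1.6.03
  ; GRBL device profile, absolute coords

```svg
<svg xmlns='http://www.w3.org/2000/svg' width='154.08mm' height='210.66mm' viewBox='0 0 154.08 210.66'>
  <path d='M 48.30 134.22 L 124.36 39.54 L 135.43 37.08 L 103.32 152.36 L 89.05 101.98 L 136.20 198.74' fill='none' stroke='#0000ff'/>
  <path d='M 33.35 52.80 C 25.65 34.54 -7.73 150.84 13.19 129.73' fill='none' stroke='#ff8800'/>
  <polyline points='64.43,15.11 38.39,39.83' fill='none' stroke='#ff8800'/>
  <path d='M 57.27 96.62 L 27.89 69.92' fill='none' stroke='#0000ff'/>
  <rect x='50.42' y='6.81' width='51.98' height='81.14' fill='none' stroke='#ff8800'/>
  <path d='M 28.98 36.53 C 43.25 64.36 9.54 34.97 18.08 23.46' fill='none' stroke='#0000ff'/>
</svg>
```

viewBox `0 0 154.08 210.66` with mm width/height → 1 unit = 1 mm. Flip: y_m = 210.66 − y_svg.

**Shape 1** — `<path>` open polyline, stroke `#0000ff` → engrave (S181, F2669). Machine vertices: (48.30,76.44) → (124.36,171.12) → (135.43,173.58) → (103.32,58.30) → (89.05,108.68) → (136.20,11.92). Open path.

**Shape 2** — `<path>` cubic bezier, stroke `#ff8800` → score (S466, F2293). Control points (SVG): P0=(33.35,52.80), P1=(25.65,34.54), P2=(-7.73,150.84), P3=(13.19,129.73); sampled at t=k/3. Machine vertices: (33.35,157.86) → (20.05,141.34) → (7.41,95.55) → (13.19,80.93). Open path.

**Shape 3** — `<polyline>` line segment, stroke `#ff8800` → score (S466, F2293). Machine vertices: (64.43,195.55) → (38.39,170.83). Open path.

**Shape 4** — `<path>` line segment, stroke `#0000ff` → engrave (S181, F2669). Machine vertices: (57.27,114.04) → (27.89,140.74). Open path.

**Shape 5** — `<rect>` rectangle, stroke `#ff8800` → score (S466, F2293). Machine vertices: (50.42,203.85) → (102.40,203.85) → (102.40,122.71) → (50.42,122.71) → (50.42,203.85). Closed: final G1 returns to the first vertex.

**Shape 6** — `<path>` cubic bezier, stroke `#0000ff` → engrave (S181, F2669). Control points (SVG): P0=(28.98,36.53), P1=(43.25,64.36), P2=(9.54,34.97), P3=(18.08,23.46); sampled at t=k/3. Machine vertices: (28.98,174.13) → (30.60,162.59) → (20.28,172.51) → (18.08,187.20). Open path.

; LightBurn 1.6.03
; GRBL device profile, absolute coords
G21
G90
G0 X48.30 Y76.44
M3 S181
G01 X124.36 Y171.12 F2669
G01 X135.43 Y173.58
G01 X103.32 Y58.30
G01 X89.05 Y108.68
G01 X136.20 Y11.92
M5
G0 X33.35 Y157.86
M3 S466
G01 X20.05 Y141.34 F2293
G01 X7.41 Y95.55
G01 X13.19 Y80.93
M5
G0 X64.43 Y195.55
M3 S466
G01 X38.39 Y170.83 F2293
M5
G0 X57.27 Y114.04
M3 S181
G01 X27.89 Y140.74 F2669
M5
G0 X50.42 Y203.85
M3 S466
G01 X102.40 Y203.85 F2293
G01 X102.40 Y122.71
G01 X50.42 Y122.71
G01 X50.42 Y203.85
M5
G0 X28.98 Y174.13
M3 S181
G01 X30.60 Y162.59 F2669
G01 X20.28 Y172.51
G01 X18.08 Y187.20
M5
G0 X0.00 Y0.00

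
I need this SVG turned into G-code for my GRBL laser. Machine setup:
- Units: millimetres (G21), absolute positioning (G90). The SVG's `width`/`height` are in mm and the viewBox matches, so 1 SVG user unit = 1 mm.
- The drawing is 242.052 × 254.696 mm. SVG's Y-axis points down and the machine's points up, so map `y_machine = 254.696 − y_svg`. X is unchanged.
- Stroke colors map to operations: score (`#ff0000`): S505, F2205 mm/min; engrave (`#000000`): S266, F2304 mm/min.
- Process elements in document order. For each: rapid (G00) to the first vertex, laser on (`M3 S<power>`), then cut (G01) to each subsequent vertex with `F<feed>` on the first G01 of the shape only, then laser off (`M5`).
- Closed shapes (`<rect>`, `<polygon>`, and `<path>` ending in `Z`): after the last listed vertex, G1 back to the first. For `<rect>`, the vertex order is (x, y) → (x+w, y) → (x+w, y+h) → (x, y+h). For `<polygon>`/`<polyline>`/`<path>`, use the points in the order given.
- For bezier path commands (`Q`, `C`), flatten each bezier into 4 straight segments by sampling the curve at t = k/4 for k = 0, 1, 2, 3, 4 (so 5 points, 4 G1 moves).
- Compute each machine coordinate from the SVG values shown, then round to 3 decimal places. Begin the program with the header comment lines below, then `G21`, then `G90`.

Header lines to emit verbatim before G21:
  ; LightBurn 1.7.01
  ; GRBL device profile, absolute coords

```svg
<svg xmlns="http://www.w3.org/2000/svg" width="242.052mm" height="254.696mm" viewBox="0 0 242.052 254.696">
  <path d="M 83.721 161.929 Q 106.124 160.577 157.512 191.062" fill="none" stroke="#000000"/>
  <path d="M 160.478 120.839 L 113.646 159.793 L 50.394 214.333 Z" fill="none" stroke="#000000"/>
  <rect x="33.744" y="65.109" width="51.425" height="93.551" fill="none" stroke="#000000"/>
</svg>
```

Since the viewBox matches the mm dimensions, user units are millimetres directly. The only transform is the Y-flip y_m = 254.696 − y_svg.

Shape 1 is a quadratic bezier drawn with `<path>`. Its stroke #000000 means engrave at S266, F2304. After flipping Y the toolpath is (83.721,92.767) → (96.734,91.453) → (113.370,86.160) → (133.630,76.887) → (157.512,63.634).

Shape 2 is a closed polygon drawn with `<path>`. Its stroke #000000 means engrave at S266, F2304. After flipping Y the toolpath is (160.478,133.857) → (113.646,94.903) → (50.394,40.363) → (160.478,133.857), returning to the start.

Shape 3 is a rectangle drawn with `<rect>`. Its stroke #000000 means engrave at S266, F2304. After flipping Y the toolpath is (33.744,189.587) → (85.169,189.587) → (85.169,96.036) → (33.744,96.036) → (33.744,189.587), returning to the start.

; LightBurn 1.7.01
; GRBL device profile, absolute coords
G21
G90
G00 X83.721 Y92.767
M3 S266
G01 X96.734 Y91.453 F2304
G01 X113.370 Y86.160
G01 X133.630 Y76.887
G01 X157.512 Y63.634
M5
G00 X160.478 Y133.857
M3 S266
G01 X113.646 Y94.903 F2304
G01 X50.394 Y40.363
G01 X160.478 Y133.857
M5
G00 X33.744 Y189.587
M3 S266
G01 X85.169 Y189.587 F2304
G01 X85.169 Y96.036
G01 X33.744 Y96.036
G01 X33.744 Y189.587
M5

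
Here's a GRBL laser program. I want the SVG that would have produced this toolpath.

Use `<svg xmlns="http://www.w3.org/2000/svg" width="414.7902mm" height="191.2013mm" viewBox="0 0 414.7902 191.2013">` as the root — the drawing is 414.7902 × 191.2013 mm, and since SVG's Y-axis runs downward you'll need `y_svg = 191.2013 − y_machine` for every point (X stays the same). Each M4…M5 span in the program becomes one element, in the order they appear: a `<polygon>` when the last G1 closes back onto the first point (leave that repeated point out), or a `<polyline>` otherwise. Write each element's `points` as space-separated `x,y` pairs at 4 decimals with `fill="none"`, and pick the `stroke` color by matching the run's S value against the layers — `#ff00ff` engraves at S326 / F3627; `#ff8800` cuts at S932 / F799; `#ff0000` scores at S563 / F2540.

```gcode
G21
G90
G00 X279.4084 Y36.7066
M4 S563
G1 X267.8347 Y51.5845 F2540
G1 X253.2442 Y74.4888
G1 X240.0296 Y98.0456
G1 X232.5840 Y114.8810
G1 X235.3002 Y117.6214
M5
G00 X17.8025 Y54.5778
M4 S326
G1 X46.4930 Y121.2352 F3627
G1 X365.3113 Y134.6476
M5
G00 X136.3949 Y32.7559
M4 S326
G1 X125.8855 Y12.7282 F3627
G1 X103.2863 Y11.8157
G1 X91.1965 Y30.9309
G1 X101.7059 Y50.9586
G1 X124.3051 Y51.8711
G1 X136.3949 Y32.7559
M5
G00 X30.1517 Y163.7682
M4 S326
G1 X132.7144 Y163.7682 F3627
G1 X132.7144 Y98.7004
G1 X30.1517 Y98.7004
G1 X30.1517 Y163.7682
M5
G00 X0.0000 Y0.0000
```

<svg xmlns="http://www.w3.org/2000/svg" width="414.7902mm" height="191.2013mm" viewBox="0 0 414.7902 191.2013">
  <polyline points="279.4084,154.4947 267.8347,139.6168 253.2442,116.7125 240.0296,93.1557 232.5840,76.3203 235.3002,73.5799" fill="none" stroke="#ff0000"/>
  <polyline points="17.8025,136.6235 46.4930,69.9661 365.3113,56.5537" fill="none" stroke="#ff00ff"/>
  <polygon points="136.3949,158.4454 125.8855,178.4731 103.2863,179.3856 91.1965,160.2704 101.7059,140.2427 124.3051,139.3302" fill="none" stroke="#ff00ff"/>
  <polygon points="30.1517,27.4331 132.7144,27.4331 132.7144,92.5009 30.1517,92.5009" fill="none" stroke="#ff00ff"/>
</svg>

Machine Y-up, SVG Y-down with viewBox height 191.2013, so y_svg = 191.2013 − y_machine; X carries over.

Run 1: S563 ⇒ score layer `#ff0000`. The run is open, so emit a `<polyline>` with points (Y-flipped): 279.4084,154.4947 267.8347,139.6168 253.2442,116.7125 240.0296,93.1557 232.5840,76.3203 235.3002,73.5799.

Run 2: the run's S326 means `#ff00ff` (engrave). The run is open, so emit a `<polyline>` with points (Y-flipped): 17.8025,136.6235 46.4930,69.9661 365.3113,56.5537.

Run 3: the run's S326 means `#ff00ff` (engrave). The run returns to its start, so emit a `<polygon>` with points (Y-flipped): 136.3949,158.4454 125.8855,178.4731 103.2863,179.3856 91.1965,160.2704 101.7059,140.2427 124.3051,139.3302.

Run 4: power S326 maps to stroke `#ff00ff` (engrave). The run returns to its start, so emit a `<polygon>` with points (Y-flipped): 30.1517,27.4331 132.7144,27.4331 132.7144,92.5009 30.1517,92.5009.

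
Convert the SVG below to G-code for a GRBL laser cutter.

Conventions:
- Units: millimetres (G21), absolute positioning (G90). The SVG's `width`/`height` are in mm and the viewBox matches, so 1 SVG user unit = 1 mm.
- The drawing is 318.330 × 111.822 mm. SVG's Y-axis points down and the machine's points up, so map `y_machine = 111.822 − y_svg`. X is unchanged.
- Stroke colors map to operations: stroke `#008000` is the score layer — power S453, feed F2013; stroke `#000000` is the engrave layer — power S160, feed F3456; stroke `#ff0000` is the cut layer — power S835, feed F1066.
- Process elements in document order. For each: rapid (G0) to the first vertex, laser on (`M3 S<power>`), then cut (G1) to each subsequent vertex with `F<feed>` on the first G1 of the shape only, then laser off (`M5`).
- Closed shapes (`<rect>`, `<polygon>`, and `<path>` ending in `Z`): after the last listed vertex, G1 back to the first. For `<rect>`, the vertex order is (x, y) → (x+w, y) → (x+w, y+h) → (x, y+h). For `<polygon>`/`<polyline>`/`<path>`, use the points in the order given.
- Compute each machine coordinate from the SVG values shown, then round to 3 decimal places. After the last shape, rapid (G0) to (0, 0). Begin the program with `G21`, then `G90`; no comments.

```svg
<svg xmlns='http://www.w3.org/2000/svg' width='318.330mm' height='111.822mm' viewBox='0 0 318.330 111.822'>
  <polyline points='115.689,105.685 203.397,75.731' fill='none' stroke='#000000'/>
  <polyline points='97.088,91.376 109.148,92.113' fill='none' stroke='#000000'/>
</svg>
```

G21
G90
G0 X115.689 Y6.137
M3 S160
G1 X203.397 Y36.091 F3456
M5
G0 X97.088 Y20.446
M3 S160
G1 X109.148 Y19.709 F3456
M5
G0 X0.000 Y0.000

viewBox `0 0 318.330 111.822` with mm width/height → 1 unit = 1 mm. Flip: y_m = 111.822 − y_svg.

**Shape 1** — `<polyline>` line segment, stroke `#000000` → engrave (S160, F3456). Machine vertices: (115.689,6.137) → (203.397,36.091). Open path.

**Shape 2** — `<polyline>` line segment, stroke `#000000` → engrave (S160, F3456). Machine vertices: (97.088,20.446) → (109.148,19.709). Open path.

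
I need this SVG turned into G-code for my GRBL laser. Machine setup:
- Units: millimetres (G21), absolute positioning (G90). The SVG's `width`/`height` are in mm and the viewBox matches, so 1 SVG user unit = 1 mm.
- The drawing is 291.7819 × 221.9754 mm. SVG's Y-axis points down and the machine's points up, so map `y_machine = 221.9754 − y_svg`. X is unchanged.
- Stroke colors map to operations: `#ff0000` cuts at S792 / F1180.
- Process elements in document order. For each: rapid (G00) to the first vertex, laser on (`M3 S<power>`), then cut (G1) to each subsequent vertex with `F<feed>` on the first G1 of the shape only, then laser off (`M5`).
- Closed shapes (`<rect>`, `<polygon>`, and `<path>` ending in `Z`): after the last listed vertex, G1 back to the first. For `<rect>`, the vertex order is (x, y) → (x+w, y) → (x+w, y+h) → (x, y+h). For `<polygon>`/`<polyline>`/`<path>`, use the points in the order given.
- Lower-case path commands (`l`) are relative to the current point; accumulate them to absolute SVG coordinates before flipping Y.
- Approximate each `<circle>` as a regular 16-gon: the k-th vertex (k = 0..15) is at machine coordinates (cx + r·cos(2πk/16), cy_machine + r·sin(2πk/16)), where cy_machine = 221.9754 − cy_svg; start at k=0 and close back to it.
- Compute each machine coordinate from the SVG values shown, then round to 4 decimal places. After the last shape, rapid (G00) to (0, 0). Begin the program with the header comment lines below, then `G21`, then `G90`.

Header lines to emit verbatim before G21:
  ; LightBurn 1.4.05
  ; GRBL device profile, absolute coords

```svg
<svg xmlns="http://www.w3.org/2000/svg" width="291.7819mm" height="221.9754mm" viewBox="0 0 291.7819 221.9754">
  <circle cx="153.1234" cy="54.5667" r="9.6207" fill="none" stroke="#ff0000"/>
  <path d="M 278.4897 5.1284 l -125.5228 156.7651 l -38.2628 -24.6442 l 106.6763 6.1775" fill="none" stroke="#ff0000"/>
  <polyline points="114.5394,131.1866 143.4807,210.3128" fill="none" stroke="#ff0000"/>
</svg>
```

Since the viewBox matches the mm dimensions, user units are millimetres directly. The only transform is the Y-flip y_m = 221.9754 − y_svg.

Shape 1 is a circle drawn with `<circle>`. Its stroke #ff0000 means cut at S792, F1180. After flipping Y the toolpath is (162.7441,167.4087) → (162.0118,171.0904) → (159.9263,174.2116) → (156.8051,176.2971) → (153.1234,177.0294) → (149.4417,176.2971) → (146.3205,174.2116) → (144.2350,171.0904) → (143.5027,167.4087) → (144.2350,163.7270) → (146.3205,160.6058) → (149.4417,158.5203) → (153.1234,157.7880) → (156.8051,158.5203) → (159.9263,160.6058) → (162.0118,163.7270) → (162.7441,167.4087), returning to the start.

Shape 2 is a open polyline drawn with `<path>`. Its stroke #ff0000 means cut at S792, F1180. After flipping Y the toolpath is (278.4897,216.8470) → (152.9669,60.0819) → (114.7041,84.7261) → (221.3804,78.5486).

Shape 3 is a line segment drawn with `<polyline>`. Its stroke #ff0000 means cut at S792, F1180. After flipping Y the toolpath is (114.5394,90.7888) → (143.4807,11.6626).

; LightBurn 1.4.05
; GRBL device profile, absolute coords
G21
G90
G00 X162.7441 Y167.4087
M3 S792
G1 X162.0118 Y171.0904 F1180
G1 X159.9263 Y174.2116
G1 X156.8051 Y176.2971
G1 X153.1234 Y177.0294
G1 X149.4417 Y176.2971
G1 X146.3205 Y174.2116
G1 X144.2350 Y171.0904
G1 X143.5027 Y167.4087
G1 X144.2350 Y163.7270
G1 X146.3205 Y160.6058
G1 X149.4417 Y158.5203
G1 X153.1234 Y157.7880
G1 X156.8051 Y158.5203
G1 X159.9263 Y160.6058
G1 X162.0118 Y163.7270
G1 X162.7441 Y167.4087
M5
G00 X278.4897 Y216.8470
M3 S792
G1 X152.9669 Y60.0819 F1180
G1 X114.7041 Y84.7261
G1 X221.3804 Y78.5486
M5
G00 X114.5394 Y90.7888
M3 S792
G1 X143.4807 Y11.6626 F1180
M5
G00 X0.0000 Y0.0000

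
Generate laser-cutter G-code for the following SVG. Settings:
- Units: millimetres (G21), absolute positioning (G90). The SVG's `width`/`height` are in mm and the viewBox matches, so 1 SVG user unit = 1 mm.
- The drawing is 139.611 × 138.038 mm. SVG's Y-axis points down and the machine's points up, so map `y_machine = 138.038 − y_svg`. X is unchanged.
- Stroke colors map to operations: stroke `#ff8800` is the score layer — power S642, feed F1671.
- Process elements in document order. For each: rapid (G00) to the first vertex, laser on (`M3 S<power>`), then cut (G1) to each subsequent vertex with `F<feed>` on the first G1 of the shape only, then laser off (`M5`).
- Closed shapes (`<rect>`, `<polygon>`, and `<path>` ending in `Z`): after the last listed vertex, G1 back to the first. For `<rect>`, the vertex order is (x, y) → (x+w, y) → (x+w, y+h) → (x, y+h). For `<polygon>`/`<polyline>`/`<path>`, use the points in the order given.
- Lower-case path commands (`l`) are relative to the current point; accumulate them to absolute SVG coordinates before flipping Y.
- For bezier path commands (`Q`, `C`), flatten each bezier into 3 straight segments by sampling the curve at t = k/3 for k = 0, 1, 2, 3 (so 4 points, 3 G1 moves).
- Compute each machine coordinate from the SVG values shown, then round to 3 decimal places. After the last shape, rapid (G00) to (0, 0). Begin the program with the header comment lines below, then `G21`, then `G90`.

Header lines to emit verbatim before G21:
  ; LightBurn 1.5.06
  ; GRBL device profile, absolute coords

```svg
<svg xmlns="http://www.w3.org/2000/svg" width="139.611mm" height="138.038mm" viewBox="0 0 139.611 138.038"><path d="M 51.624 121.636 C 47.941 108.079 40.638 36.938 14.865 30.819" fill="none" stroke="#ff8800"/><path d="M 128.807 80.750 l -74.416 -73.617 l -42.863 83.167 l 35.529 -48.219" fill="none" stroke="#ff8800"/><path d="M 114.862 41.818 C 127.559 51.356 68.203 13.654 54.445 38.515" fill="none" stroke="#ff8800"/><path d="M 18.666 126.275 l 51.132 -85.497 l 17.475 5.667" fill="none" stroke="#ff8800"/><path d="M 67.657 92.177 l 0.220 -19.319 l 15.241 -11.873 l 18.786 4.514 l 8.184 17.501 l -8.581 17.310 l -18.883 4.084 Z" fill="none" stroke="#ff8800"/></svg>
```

; LightBurn 1.5.06
; GRBL device profile, absolute coords
G21
G90
G00 X51.624 Y16.402
M3 S642
G1 X46.184 Y44.613 F1671
G1 X35.031 Y83.967
G1 X14.865 Y107.219
M5
G00 X128.807 Y57.288
M3 S642
G1 X54.391 Y130.905 F1671
G1 X11.528 Y47.738
G1 X47.057 Y95.957
M5
G00 X114.862 Y96.220
M3 S642
G1 X107.899 Y98.362 F1671
G1 X79.045 Y107.596
G1 X54.445 Y99.523
M5
G00 X18.666 Y11.763
M3 S642
G1 X69.798 Y97.260 F1671
G1 X87.273 Y91.593
M5
G00 X67.657 Y45.861
M3 S642
G1 X67.877 Y65.180 F1671
G1 X83.118 Y77.053
G1 X101.904 Y72.539
G1 X110.088 Y55.038
G1 X101.507 Y37.728
G1 X82.624 Y33.644
G1 X67.657 Y45.861
M5
G00 X0.000 Y0.000

1 u = 1 mm; y_m = 138.038 − y.

[1] `<path>` cubic bezier, #ff8800→score S642 F1671: (51.624,16.402) → (46.184,44.613) → (35.031,83.967) → (14.865,107.219)

[2] `<path>` open polyline, #ff8800→score S642 F1671: (128.807,57.288) → (54.391,130.905) → (11.528,47.738) → (47.057,95.957)

[3] `<path>` cubic bezier, #ff8800→score S642 F1671: (114.862,96.220) → (107.899,98.362) → (79.045,107.596) → (54.445,99.523)

[4] `<path>` open polyline, #ff8800→score S642 F1671: (18.666,11.763) → (69.798,97.260) → (87.273,91.593)

[5] `<path>` regular polygon, #ff8800→score S642 F1671: (67.657,45.861) → (67.877,65.180) → (83.118,77.053) → (101.904,72.539) → (110.088,55.038) → (101.507,37.728) → (82.624,33.644) → (67.657,45.861) (closed)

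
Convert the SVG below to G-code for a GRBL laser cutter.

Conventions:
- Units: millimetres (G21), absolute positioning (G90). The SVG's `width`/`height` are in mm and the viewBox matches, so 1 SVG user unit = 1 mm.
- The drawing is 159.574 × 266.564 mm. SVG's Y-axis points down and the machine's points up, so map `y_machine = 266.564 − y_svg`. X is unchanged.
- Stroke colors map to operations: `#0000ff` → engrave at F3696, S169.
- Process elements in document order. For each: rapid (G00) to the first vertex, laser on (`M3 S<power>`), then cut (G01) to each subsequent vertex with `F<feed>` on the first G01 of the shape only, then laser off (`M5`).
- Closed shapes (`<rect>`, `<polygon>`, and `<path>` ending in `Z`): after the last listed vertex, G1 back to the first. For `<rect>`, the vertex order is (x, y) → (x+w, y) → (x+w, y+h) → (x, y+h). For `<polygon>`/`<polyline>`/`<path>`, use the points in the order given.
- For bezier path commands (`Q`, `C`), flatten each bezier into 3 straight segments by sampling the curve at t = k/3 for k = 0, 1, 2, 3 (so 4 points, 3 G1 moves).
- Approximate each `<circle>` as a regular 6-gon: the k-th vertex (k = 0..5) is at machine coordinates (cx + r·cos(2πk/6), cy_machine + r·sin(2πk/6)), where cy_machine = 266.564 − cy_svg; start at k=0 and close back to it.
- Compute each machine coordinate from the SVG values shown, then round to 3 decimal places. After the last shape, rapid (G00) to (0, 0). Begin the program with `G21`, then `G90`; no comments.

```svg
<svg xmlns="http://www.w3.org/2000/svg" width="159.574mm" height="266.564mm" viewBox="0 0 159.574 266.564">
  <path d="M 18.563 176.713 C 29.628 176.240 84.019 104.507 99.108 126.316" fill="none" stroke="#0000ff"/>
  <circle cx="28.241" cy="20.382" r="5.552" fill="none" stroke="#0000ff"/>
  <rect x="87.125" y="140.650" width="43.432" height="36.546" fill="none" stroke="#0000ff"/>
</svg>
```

G21
G90
G00 X18.563 Y89.851
M3 S169
G01 X41.010 Y107.974 F3696
G01 X73.979 Y136.980
G01 X99.108 Y140.248
M5
G00 X33.793 Y246.182
M3 S169
G01 X31.017 Y250.990 F3696
G01 X25.465 Y250.990
G01 X22.689 Y246.182
G01 X25.465 Y241.374
G01 X31.017 Y241.374
G01 X33.793 Y246.182
M5
G00 X87.125 Y125.914
M3 S169
G01 X130.557 Y125.914 F3696
G01 X130.557 Y89.368
G01 X87.125 Y89.368
G01 X87.125 Y125.914
M5
G00 X0.000 Y0.000

Since the viewBox matches the mm dimensions, user units are millimetres directly. The only transform is the Y-flip y_m = 266.564 − y_svg.

Shape 1 is a cubic bezier drawn with `<path>`. Its stroke #0000ff means engrave at S169, F3696. After flipping Y the toolpath is (18.563,89.851) → (41.010,107.974) → (73.979,136.980) → (99.108,140.248).

Shape 2 is a circle drawn with `<circle>`. Its stroke #0000ff means engrave at S169, F3696. After flipping Y the toolpath is (33.793,246.182) → (31.017,250.990) → (25.465,250.990) → (22.689,246.182) → (25.465,241.374) → (31.017,241.374) → (33.793,246.182), returning to the start.

Shape 3 is a rectangle drawn with `<rect>`. Its stroke #0000ff means engrave at S169, F3696. After flipping Y the toolpath is (87.125,125.914) → (130.557,125.914) → (130.557,89.368) → (87.125,89.368) → (87.125,125.914), returning to the start.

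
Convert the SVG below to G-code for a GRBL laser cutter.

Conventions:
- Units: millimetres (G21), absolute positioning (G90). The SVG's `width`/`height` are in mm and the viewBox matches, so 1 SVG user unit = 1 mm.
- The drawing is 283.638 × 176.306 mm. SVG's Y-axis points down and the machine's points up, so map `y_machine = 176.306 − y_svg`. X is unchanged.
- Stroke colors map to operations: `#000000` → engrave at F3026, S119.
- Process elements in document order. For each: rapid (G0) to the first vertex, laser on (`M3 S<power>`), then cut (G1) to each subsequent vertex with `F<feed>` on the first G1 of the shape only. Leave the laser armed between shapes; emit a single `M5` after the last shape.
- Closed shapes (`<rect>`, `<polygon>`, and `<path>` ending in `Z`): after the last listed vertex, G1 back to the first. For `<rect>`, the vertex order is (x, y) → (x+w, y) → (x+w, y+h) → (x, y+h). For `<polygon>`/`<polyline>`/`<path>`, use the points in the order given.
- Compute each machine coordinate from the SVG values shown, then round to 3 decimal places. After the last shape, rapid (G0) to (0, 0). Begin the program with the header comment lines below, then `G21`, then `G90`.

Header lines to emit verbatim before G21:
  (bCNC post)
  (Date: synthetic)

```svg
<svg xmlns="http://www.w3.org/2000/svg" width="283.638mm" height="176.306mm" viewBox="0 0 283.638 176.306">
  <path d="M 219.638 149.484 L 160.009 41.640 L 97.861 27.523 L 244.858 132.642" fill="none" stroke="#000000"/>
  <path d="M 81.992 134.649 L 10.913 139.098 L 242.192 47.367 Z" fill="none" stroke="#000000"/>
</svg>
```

(bCNC post)
(Date: synthetic)
G21
G90
G0 X219.638 Y26.822
M3 S119
G1 X160.009 Y134.666 F3026
G1 X97.861 Y148.783
G1 X244.858 Y43.664
G0 X81.992 Y41.657
M3 S119
G1 X10.913 Y37.208 F3026
G1 X242.192 Y128.939
G1 X81.992 Y41.657
M5
G0 X0.000 Y0.000

viewBox `0 0 283.638 176.306` with mm width/height → 1 unit = 1 mm. Flip: y_m = 176.306 − y_svg.

**Shape 1** — `<path>` open polyline, stroke `#000000` → engrave (S119, F3026). Machine vertices: (219.638,26.822) → (160.009,134.666) → (97.861,148.783) → (244.858,43.664). Open path.

**Shape 2** — `<path>` closed polygon, stroke `#000000` → engrave (S119, F3026). Machine vertices: (81.992,41.657) → (10.913,37.208) → (242.192,128.939) → (81.992,41.657). Closed: final G1 returns to the first vertex.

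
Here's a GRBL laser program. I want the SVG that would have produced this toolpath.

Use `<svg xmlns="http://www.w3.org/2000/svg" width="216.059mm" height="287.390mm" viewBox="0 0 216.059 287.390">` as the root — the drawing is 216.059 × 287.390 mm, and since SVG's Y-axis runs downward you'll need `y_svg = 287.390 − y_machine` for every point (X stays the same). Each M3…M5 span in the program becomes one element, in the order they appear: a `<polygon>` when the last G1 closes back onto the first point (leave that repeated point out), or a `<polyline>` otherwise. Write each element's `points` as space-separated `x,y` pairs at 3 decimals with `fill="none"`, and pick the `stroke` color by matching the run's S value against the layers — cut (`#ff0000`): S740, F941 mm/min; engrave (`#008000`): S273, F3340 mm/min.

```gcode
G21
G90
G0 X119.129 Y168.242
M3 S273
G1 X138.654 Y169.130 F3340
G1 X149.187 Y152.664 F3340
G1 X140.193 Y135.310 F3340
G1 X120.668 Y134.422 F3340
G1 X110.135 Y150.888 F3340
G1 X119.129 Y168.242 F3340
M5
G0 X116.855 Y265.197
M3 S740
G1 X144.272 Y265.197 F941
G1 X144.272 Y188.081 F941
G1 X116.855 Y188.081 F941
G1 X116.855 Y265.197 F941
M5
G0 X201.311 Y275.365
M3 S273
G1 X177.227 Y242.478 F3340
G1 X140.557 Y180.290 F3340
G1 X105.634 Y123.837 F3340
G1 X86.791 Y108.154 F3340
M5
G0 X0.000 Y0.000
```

Machine Y-up, SVG Y-down with viewBox height 287.390, so y_svg = 287.390 − y_machine; X carries over.

Run 1: power S273 maps to stroke `#008000` (engrave). The run returns to its start, so emit a `<polygon>` with points (Y-flipped): 119.129,119.148 138.654,118.260 149.187,134.726 140.193,152.080 120.668,152.968 110.135,136.502.

Run 2: S740 ⇒ cut layer `#ff0000`. The run returns to its start, so emit a `<polygon>` with points (Y-flipped): 116.855,22.193 144.272,22.193 144.272,99.309 116.855,99.309.

Run 3: the run's S273 means `#008000` (engrave). The run is open, so emit a `<polyline>` with points (Y-flipped): 201.311,12.025 177.227,44.912 140.557,107.100 105.634,163.553 86.791,179.236.

<svg xmlns="http://www.w3.org/2000/svg" width="216.059mm" height="287.390mm" viewBox="0 0 216.059 287.390">
  <polygon points="119.129,119.148 138.654,118.260 149.187,134.726 140.193,152.080 120.668,152.968 110.135,136.502" fill="none" stroke="#008000"/>
  <polygon points="116.855,22.193 144.272,22.193 144.272,99.309 116.855,99.309" fill="none" stroke="#ff0000"/>
  <polyline points="201.311,12.025 177.227,44.912 140.557,107.100 105.634,163.553 86.791,179.236" fill="none" stroke="#008000"/>
</svg>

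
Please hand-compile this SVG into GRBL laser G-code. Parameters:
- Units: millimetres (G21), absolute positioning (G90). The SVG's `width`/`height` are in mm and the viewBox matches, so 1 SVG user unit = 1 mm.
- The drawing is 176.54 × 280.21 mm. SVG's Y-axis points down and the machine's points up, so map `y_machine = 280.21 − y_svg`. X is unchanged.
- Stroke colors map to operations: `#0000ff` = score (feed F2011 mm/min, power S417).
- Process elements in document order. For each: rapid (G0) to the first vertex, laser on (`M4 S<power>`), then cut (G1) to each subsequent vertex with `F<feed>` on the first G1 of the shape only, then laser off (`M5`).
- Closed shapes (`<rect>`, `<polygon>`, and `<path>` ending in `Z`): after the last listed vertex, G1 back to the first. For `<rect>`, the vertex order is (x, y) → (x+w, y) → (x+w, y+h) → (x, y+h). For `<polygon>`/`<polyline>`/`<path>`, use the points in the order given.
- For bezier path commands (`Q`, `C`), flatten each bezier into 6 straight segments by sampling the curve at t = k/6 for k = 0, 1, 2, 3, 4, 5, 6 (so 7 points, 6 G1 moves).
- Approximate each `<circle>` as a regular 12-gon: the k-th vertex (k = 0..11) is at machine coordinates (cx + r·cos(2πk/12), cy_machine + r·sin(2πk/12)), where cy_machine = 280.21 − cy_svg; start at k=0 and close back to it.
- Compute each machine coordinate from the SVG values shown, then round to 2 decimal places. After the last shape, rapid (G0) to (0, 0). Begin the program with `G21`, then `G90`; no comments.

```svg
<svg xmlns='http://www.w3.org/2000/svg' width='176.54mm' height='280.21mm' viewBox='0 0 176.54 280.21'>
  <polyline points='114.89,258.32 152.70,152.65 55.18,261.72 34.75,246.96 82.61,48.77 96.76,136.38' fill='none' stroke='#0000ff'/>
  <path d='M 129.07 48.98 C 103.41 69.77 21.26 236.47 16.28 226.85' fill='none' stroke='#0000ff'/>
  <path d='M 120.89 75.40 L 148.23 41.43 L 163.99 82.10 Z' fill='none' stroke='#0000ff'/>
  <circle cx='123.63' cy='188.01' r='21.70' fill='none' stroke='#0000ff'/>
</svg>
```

G21
G90
G0 X114.89 Y21.89
M4 S417
G1 X152.70 Y127.56 F2011
G1 X55.18 Y18.49
G1 X34.75 Y33.25
G1 X82.61 Y231.44
G1 X96.76 Y143.83
M5
G0 X129.07 Y231.23
M4 S417
G1 X112.15 Y210.17 F2011
G1 X89.53 Y173.74
G1 X64.92 Y130.89
G1 X42.03 Y90.58
G1 X24.58 Y61.75
G1 X16.28 Y53.36
M5
G0 X120.89 Y204.81
M4 S417
G1 X148.23 Y238.78 F2011
G1 X163.99 Y198.11
G1 X120.89 Y204.81
M5
G0 X145.33 Y92.20
M4 S417
G1 X142.42 Y103.05 F2011
G1 X134.48 Y110.99
G1 X123.63 Y113.90
G1 X112.78 Y110.99
G1 X104.84 Y103.05
G1 X101.93 Y92.20
G1 X104.84 Y81.35
G1 X112.78 Y73.41
G1 X123.63 Y70.50
G1 X134.48 Y73.41
G1 X142.42 Y81.35
G1 X145.33 Y92.20
M5
G0 X0.00 Y0.00

1 u = 1 mm; y_m = 280.21 − y.

[1] `<polyline>` open polyline, #0000ff→score S417 F2011: (114.89,21.89) → (152.70,127.56) → (55.18,18.49) → (34.75,33.25) → (82.61,231.44) → (96.76,143.83)

[2] `<path>` cubic bezier, #0000ff→score S417 F2011: (129.07,231.23) → (112.15,210.17) → (89.53,173.74) → (64.92,130.89) → (42.03,90.58) → (24.58,61.75) → (16.28,53.36)

[3] `<path>` regular polygon, #0000ff→score S417 F2011: (120.89,204.81) → (148.23,238.78) → (163.99,198.11) → (120.89,204.81) (closed)

[4] `<circle>` circle, #0000ff→score S417 F2011: (145.33,92.20) → (142.42,103.05) → (134.48,110.99) → (123.63,113.90) → (112.78,110.99) → (104.84,103.05) → (101.93,92.20) → (104.84,81.35) → (112.78,73.41) → (123.63,70.50) → (134.48,73.41) → (142.42,81.35) → (145.33,92.20) (closed)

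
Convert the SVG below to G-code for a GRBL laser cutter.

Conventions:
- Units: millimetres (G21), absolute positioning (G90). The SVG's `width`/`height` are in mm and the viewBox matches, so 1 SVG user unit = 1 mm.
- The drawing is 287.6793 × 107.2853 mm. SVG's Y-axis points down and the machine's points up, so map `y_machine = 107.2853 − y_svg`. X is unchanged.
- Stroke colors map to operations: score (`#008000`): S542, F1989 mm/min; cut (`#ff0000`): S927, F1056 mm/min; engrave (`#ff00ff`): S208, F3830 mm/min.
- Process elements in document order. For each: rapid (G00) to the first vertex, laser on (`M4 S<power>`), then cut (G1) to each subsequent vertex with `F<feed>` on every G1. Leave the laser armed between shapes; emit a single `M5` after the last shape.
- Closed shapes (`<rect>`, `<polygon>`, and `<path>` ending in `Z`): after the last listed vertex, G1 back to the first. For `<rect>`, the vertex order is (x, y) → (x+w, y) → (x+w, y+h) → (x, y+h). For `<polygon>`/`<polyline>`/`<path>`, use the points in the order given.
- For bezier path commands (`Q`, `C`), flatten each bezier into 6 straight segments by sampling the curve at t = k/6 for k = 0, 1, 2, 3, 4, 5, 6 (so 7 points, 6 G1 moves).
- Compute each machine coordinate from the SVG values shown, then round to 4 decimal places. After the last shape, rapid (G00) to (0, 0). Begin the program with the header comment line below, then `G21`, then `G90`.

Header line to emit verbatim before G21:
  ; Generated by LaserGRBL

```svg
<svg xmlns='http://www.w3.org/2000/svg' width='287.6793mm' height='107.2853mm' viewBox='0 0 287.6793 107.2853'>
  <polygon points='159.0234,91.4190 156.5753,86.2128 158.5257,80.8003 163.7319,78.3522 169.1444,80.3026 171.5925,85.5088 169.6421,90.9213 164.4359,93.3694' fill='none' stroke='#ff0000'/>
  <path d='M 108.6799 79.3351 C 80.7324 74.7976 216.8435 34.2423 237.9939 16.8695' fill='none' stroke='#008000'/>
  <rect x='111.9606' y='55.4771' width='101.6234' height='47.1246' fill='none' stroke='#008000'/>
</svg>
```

; Generated by LaserGRBL
G21
G90
G00 X159.0234 Y15.8663
M4 S927
G1 X156.5753 Y21.0725 F1056
G1 X158.5257 Y26.4850 F1056
G1 X163.7319 Y28.9331 F1056
G1 X169.1444 Y26.9827 F1056
G1 X171.5925 Y21.7765 F1056
G1 X169.6421 Y16.3640 F1056
G1 X164.4359 Y13.9159 F1056
G1 X159.0234 Y15.8663 F1056
G00 X108.6799 Y27.9502
M4 S542
G1 X107.0859 Y32.9464 F1989
G1 X125.0846 Y42.3010 F1989
G1 X154.9252 Y54.3698 F1989
G1 X188.8573 Y67.5081 F1989
G1 X219.1304 Y80.0716 F1989
G1 X237.9939 Y90.4158 F1989
G00 X111.9606 Y51.8082
M4 S542
G1 X213.5840 Y51.8082 F1989
G1 X213.5840 Y4.6836 F1989
G1 X111.9606 Y4.6836 F1989
G1 X111.9606 Y51.8082 F1989
M5
G00 X0.0000 Y0.0000

1 u = 1 mm; y_m = 107.2853 − y.

[1] `<polygon>` regular polygon, #ff0000→cut S927 F1056: (159.0234,15.8663) → (156.5753,21.0725) → (158.5257,26.4850) → (163.7319,28.9331) → (169.1444,26.9827) → (171.5925,21.7765) → (169.6421,16.3640) → (164.4359,13.9159) → (159.0234,15.8663) (closed)

[2] `<path>` cubic bezier, #008000→score S542 F1989: (108.6799,27.9502) → (107.0859,32.9464) → (125.0846,42.3010) → (154.9252,54.3698) → (188.8573,67.5081) → (219.1304,80.0716) → (237.9939,90.4158)

[3] `<rect>` rectangle, #008000→score S542 F1989: (111.9606,51.8082) → (213.5840,51.8082) → (213.5840,4.6836) → (111.9606,4.6836) → (111.9606,51.8082) (closed)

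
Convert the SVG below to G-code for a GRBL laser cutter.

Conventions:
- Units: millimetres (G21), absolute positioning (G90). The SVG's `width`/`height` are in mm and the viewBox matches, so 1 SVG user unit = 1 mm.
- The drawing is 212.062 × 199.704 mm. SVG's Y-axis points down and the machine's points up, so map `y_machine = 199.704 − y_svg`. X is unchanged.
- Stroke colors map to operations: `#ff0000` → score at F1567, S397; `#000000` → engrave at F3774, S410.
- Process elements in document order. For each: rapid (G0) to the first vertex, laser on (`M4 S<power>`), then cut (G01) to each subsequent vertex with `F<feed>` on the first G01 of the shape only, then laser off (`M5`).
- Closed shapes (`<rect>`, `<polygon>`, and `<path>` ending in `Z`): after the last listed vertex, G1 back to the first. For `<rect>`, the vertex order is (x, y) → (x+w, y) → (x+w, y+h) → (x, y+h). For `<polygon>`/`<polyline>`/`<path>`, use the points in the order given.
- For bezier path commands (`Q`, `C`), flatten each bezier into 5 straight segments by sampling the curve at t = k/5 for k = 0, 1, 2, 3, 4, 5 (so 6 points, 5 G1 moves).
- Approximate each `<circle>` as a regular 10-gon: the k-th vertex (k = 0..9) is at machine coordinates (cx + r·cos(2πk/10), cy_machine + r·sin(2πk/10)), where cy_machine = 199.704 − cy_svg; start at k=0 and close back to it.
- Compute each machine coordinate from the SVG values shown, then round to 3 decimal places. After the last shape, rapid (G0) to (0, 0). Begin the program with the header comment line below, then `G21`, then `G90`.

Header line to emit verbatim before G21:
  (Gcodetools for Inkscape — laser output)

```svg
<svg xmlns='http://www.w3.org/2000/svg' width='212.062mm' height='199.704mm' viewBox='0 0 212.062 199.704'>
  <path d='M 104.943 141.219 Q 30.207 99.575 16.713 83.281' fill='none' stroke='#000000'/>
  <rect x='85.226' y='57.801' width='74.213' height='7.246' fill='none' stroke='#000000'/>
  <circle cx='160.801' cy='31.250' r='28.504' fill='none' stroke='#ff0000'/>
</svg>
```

(Gcodetools for Inkscape — laser output)
G21
G90
G0 X104.943 Y58.485
M4 S410
G01 X77.498 Y74.129 F3774
G01 X54.953 Y87.744
G01 X37.307 Y99.332
G01 X24.560 Y108.891
G01 X16.713 Y116.423
M5
G0 X85.226 Y141.903
M4 S410
G01 X159.439 Y141.903 F3774
G01 X159.439 Y134.657
G01 X85.226 Y134.657
G01 X85.226 Y141.903
M5
G0 X189.305 Y168.454
M4 S397
G01 X183.861 Y185.208 F1567
G01 X169.609 Y195.563
G01 X151.993 Y195.563
G01 X137.741 Y185.208
G01 X132.297 Y168.454
G01 X137.741 Y151.700
G01 X151.993 Y141.345
G01 X169.609 Y141.345
G01 X183.861 Y151.700
G01 X189.305 Y168.454
M5
G0 X0.000 Y0.000

Since the viewBox matches the mm dimensions, user units are millimetres directly. The only transform is the Y-flip y_m = 199.704 − y_svg.

Shape 1 is a quadratic bezier drawn with `<path>`. Its stroke #000000 means engrave at S410, F3774. After flipping Y the toolpath is (104.943,58.485) → (77.498,74.129) → (54.953,87.744) → (37.307,99.332) → (24.560,108.891) → (16.713,116.423).

Shape 2 is a rectangle drawn with `<rect>`. Its stroke #000000 means engrave at S410, F3774. After flipping Y the toolpath is (85.226,141.903) → (159.439,141.903) → (159.439,134.657) → (85.226,134.657) → (85.226,141.903), returning to the start.

Shape 3 is a circle drawn with `<circle>`. Its stroke #ff0000 means score at S397, F1567. After flipping Y the toolpath is (189.305,168.454) → (183.861,185.208) → (169.609,195.563) → (151.993,195.563) → (137.741,185.208) → (132.297,168.454) → (137.741,151.700) → (151.993,141.345) → (169.609,141.345) → (183.861,151.700) → (189.305,168.454), returning to the start.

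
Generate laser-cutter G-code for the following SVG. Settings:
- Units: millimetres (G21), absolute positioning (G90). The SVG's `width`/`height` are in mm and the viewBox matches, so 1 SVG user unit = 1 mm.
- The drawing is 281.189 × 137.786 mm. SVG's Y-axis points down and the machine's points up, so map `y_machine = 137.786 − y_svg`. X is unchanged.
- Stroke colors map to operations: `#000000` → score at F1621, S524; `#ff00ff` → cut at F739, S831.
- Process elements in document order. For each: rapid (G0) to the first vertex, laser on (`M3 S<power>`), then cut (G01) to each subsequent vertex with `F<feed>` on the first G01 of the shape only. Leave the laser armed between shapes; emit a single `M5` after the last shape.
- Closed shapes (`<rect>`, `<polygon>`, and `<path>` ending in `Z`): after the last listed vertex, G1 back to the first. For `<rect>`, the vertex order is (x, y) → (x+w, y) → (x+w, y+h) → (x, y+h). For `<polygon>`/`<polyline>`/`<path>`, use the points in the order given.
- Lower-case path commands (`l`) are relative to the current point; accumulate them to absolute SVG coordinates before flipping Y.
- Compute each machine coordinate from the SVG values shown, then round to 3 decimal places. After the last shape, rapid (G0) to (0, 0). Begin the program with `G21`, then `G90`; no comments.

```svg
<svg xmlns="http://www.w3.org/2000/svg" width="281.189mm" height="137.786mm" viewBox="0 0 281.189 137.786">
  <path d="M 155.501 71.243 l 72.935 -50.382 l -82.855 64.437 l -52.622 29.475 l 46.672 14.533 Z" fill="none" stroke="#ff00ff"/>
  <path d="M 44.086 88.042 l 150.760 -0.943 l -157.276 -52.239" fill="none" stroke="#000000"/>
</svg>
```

G21
G90
G0 X155.501 Y66.543
M3 S831
G01 X228.436 Y116.925 F739
G01 X145.581 Y52.488
G01 X92.959 Y23.013
G01 X139.631 Y8.480
G01 X155.501 Y66.543
G0 X44.086 Y49.744
M3 S524
G01 X194.846 Y50.687 F1621
G01 X37.570 Y102.926
M5
G0 X0.000 Y0.000

1 u = 1 mm; y_m = 137.786 − y.

[1] `<path>` closed polygon, #ff00ff→cut S831 F739: (155.501,66.543) → (228.436,116.925) → (145.581,52.488) → (92.959,23.013) → (139.631,8.480) → (155.501,66.543) (closed)

[2] `<path>` open polyline, #000000→score S524 F1621: (44.086,49.744) → (194.846,50.687) → (37.570,102.926)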